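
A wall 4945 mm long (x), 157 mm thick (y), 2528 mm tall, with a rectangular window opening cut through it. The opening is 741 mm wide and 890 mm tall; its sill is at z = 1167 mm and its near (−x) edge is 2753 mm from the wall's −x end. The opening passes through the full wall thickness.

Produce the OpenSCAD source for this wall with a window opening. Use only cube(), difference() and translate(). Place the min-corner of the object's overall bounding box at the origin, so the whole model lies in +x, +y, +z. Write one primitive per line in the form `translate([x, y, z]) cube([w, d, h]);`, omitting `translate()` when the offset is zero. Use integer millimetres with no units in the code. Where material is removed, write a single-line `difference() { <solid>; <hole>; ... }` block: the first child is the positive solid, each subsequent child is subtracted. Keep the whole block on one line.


difference() { cube([4945, 157, 2528]); translate([2753, 0, 1167]) cube([741, 157, 890]); }


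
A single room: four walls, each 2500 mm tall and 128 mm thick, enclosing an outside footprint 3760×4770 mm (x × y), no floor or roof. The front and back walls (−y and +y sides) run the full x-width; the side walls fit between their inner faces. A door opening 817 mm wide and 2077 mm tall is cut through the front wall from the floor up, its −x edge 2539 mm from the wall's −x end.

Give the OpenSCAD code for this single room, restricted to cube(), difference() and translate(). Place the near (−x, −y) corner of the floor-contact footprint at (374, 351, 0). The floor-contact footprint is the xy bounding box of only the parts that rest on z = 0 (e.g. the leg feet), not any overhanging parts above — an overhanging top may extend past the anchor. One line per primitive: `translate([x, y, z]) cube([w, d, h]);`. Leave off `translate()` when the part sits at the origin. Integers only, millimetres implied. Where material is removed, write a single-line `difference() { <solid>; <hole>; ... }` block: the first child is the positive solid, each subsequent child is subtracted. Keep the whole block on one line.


difference() { translate([374, 351, 0]) cube([3760, 128, 2500]); translate([2913, 351, 0]) cube([817, 128, 2077]); }
translate([374, 4993, 0]) cube([3760, 128, 2500]);
translate([374, 479, 0]) cube([128, 4514, 2500]);
translate([4006, 479, 0]) cube([128, 4514, 2500]);


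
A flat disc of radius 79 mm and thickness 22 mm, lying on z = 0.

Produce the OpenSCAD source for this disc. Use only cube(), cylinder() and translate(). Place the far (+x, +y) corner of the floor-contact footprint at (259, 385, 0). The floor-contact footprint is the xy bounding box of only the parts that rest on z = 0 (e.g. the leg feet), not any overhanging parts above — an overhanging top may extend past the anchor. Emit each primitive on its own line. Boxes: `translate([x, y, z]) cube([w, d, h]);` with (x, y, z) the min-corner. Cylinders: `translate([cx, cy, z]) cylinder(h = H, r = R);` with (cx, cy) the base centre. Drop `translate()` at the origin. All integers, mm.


translate([180, 306, 0]) cylinder(h = 22, r = 79);


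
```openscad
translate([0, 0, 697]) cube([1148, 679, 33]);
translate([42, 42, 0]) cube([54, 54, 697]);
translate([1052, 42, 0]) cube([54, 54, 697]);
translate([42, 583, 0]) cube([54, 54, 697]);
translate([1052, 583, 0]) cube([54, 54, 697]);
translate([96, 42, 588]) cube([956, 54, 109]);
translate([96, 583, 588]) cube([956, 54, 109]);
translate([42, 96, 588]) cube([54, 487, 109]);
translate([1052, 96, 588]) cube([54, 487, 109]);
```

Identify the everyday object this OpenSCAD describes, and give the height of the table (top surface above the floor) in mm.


A table. The table height is 730 mm.

A 1148×679×33 slab sits at z = 697 on four 54 mm square posts — a table. The top surface is at 697 + 33 = 730 mm.


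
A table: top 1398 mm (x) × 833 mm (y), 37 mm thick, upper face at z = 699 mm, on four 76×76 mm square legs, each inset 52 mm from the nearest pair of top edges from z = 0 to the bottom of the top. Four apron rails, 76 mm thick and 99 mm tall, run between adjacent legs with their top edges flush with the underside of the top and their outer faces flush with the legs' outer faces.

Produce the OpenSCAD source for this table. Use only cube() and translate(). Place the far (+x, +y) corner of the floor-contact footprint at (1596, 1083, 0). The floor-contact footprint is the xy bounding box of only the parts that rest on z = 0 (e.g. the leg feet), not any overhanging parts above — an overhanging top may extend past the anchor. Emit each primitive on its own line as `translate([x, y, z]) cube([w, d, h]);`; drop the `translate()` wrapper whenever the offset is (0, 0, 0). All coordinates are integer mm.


translate([250, 302, 662]) cube([1398, 833, 37]);
translate([302, 354, 0]) cube([76, 76, 662]);
translate([1520, 354, 0]) cube([76, 76, 662]);
translate([302, 1007, 0]) cube([76, 76, 662]);
translate([1520, 1007, 0]) cube([76, 76, 662]);
translate([378, 354, 563]) cube([1142, 76, 99]);
translate([378, 1007, 563]) cube([1142, 76, 99]);
translate([302, 430, 563]) cube([76, 577, 99]);
translate([1520, 430, 563]) cube([76, 577, 99]);


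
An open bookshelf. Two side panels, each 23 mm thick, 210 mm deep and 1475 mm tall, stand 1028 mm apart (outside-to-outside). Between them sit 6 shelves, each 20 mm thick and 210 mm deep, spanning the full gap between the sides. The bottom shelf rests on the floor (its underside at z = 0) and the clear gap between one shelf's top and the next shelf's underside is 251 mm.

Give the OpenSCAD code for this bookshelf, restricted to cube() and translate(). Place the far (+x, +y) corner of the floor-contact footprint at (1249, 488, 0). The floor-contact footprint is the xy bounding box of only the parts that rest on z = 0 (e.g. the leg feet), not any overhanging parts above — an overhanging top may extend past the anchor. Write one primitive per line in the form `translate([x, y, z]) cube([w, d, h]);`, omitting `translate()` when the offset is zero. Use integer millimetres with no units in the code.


translate([221, 278, 0]) cube([23, 210, 1475]);
translate([1226, 278, 0]) cube([23, 210, 1475]);
translate([244, 278, 0]) cube([982, 210, 20]);
translate([244, 278, 271]) cube([982, 210, 20]);
translate([244, 278, 542]) cube([982, 210, 20]);
translate([244, 278, 813]) cube([982, 210, 20]);
translate([244, 278, 1084]) cube([982, 210, 20]);
translate([244, 278, 1355]) cube([982, 210, 20]);


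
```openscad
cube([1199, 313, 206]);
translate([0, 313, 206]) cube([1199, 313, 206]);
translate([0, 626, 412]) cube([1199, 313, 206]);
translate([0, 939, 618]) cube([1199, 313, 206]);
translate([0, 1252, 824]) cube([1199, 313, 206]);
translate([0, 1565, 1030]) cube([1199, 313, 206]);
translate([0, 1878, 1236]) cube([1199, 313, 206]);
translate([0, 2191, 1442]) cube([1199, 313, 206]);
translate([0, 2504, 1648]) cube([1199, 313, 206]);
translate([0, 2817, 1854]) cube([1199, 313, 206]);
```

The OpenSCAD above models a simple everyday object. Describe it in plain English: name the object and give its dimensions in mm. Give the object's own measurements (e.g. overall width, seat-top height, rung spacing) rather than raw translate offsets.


A straight staircase of 10 solid steps. Each step is 1199 mm wide (x), 313 mm deep (y, the going) and 206 mm tall (the rise). The first step rests on the floor; each subsequent step sits one going further in +y and one rise higher in +z, directly behind and above the previous step with no overlap.


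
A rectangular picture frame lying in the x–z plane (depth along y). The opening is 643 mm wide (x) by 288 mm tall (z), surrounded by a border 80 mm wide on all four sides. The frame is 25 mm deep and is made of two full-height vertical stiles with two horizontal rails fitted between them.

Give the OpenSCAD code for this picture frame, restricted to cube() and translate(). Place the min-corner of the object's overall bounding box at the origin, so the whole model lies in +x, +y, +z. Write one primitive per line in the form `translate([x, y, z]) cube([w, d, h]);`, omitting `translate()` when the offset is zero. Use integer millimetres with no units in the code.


cube([80, 25, 448]);
translate([723, 0, 0]) cube([80, 25, 448]);
translate([80, 0, 0]) cube([643, 25, 80]);
translate([80, 0, 368]) cube([643, 25, 80]);


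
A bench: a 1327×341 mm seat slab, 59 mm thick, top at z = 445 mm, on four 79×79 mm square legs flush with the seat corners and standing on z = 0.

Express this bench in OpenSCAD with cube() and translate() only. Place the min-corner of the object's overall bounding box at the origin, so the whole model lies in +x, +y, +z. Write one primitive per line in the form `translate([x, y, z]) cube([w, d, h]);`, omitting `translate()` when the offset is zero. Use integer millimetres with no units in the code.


translate([0, 0, 386]) cube([1327, 341, 59]);
cube([79, 79, 386]);
translate([0, 262, 0]) cube([79, 79, 386]);
translate([1248, 0, 0]) cube([79, 79, 386]);
translate([1248, 262, 0]) cube([79, 79, 386]);


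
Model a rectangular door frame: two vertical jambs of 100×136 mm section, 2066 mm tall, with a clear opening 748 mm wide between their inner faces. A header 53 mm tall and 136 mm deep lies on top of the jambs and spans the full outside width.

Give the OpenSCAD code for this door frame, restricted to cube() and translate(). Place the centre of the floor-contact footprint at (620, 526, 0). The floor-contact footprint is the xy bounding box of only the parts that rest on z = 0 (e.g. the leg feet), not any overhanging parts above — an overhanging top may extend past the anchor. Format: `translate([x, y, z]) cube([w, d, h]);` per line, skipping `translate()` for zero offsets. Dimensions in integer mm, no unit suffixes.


translate([146, 458, 0]) cube([100, 136, 2066]);
translate([994, 458, 0]) cube([100, 136, 2066]);
translate([146, 458, 2066]) cube([948, 136, 53]);


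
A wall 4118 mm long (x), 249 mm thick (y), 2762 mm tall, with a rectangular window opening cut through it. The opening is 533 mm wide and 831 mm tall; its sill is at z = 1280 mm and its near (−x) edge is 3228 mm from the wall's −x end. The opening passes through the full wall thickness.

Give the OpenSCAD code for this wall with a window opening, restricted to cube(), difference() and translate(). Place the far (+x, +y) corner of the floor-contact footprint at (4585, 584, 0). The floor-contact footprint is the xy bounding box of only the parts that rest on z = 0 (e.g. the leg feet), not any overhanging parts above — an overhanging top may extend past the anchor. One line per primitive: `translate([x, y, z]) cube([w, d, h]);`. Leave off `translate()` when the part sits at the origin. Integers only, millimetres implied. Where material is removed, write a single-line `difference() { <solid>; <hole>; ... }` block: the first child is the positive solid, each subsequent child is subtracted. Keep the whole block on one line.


difference() { translate([467, 335, 0]) cube([4118, 249, 2762]); translate([3695, 335, 1280]) cube([533, 249, 831]); }


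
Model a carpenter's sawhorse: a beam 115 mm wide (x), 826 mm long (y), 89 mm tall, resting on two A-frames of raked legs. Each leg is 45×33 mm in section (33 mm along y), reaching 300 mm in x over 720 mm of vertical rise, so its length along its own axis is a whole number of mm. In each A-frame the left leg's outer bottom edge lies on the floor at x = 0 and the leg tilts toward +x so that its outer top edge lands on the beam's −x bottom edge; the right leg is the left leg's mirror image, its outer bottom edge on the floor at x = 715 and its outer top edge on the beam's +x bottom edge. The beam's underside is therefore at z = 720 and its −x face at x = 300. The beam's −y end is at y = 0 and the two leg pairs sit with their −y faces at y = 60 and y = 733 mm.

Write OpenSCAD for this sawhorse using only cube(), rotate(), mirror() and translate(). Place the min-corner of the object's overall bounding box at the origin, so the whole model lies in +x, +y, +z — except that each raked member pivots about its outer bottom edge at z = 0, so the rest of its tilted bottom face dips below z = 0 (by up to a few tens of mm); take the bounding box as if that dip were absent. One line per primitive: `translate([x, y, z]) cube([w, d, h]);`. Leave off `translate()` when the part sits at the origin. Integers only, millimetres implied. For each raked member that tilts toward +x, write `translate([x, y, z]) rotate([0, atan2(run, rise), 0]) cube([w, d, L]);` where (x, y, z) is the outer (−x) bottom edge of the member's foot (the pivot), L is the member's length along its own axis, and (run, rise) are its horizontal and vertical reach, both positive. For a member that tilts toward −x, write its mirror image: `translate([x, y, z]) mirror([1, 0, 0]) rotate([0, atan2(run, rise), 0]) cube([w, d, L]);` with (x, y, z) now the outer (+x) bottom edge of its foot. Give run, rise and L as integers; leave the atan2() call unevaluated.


translate([300, 0, 720]) cube([115, 826, 89]);
translate([0, 60, 0]) rotate([0, atan2(300, 720), 0]) cube([45, 33, 780]);
translate([715, 60, 0]) mirror([1, 0, 0]) rotate([0, atan2(300, 720), 0]) cube([45, 33, 780]);
translate([0, 733, 0]) rotate([0, atan2(300, 720), 0]) cube([45, 33, 780]);
translate([715, 733, 0]) mirror([1, 0, 0]) rotate([0, atan2(300, 720), 0]) cube([45, 33, 780]);


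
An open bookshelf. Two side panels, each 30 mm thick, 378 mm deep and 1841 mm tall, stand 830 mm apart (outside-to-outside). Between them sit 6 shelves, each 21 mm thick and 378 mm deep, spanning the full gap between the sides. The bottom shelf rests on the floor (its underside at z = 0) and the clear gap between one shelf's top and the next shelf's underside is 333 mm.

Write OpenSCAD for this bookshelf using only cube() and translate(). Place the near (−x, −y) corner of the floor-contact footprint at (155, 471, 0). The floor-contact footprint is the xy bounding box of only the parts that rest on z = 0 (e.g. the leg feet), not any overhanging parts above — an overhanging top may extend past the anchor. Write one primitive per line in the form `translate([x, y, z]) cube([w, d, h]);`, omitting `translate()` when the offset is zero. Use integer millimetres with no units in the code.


translate([155, 471, 0]) cube([30, 378, 1841]);
translate([955, 471, 0]) cube([30, 378, 1841]);
translate([185, 471, 0]) cube([770, 378, 21]);
translate([185, 471, 354]) cube([770, 378, 21]);
translate([185, 471, 708]) cube([770, 378, 21]);
translate([185, 471, 1062]) cube([770, 378, 21]);
translate([185, 471, 1416]) cube([770, 378, 21]);
translate([185, 471, 1770]) cube([770, 378, 21]);


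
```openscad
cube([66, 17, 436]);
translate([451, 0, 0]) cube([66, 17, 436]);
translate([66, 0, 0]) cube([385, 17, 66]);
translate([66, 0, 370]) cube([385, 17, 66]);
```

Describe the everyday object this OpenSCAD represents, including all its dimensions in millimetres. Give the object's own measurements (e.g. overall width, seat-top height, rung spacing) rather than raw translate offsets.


A rectangular picture frame lying in the x–z plane (depth along y). The opening is 385 mm wide (x) by 304 mm tall (z), surrounded by a border 66 mm wide on all four sides. The frame is 17 mm deep and is made of two full-height vertical stiles with two horizontal rails fitted between them.


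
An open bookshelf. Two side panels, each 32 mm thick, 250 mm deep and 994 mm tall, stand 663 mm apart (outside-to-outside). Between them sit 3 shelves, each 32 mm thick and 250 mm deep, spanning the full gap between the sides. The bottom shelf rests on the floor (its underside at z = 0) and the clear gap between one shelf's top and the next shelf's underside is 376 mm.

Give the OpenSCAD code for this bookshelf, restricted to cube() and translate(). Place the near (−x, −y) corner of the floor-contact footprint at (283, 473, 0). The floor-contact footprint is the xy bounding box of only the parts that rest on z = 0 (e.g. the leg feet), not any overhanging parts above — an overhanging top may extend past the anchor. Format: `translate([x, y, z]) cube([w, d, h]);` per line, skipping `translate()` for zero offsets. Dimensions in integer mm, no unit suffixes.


translate([283, 473, 0]) cube([32, 250, 994]);
translate([914, 473, 0]) cube([32, 250, 994]);
translate([315, 473, 0]) cube([599, 250, 32]);
translate([315, 473, 408]) cube([599, 250, 32]);
translate([315, 473, 816]) cube([599, 250, 32]);


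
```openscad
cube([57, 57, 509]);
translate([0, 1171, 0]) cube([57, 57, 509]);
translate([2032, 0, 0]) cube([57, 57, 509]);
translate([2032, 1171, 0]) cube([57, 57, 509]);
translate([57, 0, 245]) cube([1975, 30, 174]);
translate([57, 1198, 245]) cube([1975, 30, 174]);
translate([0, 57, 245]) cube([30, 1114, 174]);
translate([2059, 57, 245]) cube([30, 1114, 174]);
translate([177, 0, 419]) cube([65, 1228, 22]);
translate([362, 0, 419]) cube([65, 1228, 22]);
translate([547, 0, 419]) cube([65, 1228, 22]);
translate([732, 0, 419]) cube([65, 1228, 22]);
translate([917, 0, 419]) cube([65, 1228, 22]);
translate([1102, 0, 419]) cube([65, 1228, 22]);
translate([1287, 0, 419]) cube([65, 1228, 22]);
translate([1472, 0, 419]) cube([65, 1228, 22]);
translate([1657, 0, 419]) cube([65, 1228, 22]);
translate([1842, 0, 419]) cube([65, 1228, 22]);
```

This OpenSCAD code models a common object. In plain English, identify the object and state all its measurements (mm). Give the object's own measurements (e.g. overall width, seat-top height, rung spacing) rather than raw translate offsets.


A bed frame 2089 mm long (x) by 1228 mm wide (y). Four 57×57 mm corner posts, 509 mm tall, at the corners of the footprint. Four rails of 30 mm thickness and 174 mm height run between adjacent posts with their undersides at z = 245 mm, their outer faces flush with the outside of the frame (the two x-running rails run between the posts' inner faces; the two y-running rails run between the posts' inner faces). 10 slats, each 65 mm wide (x) and 22 mm thick, lie across the top of the two x-running rails, running the full 1228 mm width of the frame in y; along x they sit between the end posts with a 120 mm gap after the −x posts and between neighbouring slats, leaving 125 mm before the +x posts.


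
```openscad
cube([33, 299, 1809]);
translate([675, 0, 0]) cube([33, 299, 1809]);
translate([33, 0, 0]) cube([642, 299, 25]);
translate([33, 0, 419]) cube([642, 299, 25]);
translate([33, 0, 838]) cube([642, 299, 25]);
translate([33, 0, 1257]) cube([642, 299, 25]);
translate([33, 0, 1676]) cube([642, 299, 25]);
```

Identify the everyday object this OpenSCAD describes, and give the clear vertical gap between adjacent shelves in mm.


A bookshelf. The clear shelf gap is 394 mm.

Two tall side panels with 5 horizontal boards between them — a bookshelf. The first two shelf undersides are at z = 0 and z = 419; with shelf thickness 25, the clear gap is 419 − 0 − 25 = 394 mm.


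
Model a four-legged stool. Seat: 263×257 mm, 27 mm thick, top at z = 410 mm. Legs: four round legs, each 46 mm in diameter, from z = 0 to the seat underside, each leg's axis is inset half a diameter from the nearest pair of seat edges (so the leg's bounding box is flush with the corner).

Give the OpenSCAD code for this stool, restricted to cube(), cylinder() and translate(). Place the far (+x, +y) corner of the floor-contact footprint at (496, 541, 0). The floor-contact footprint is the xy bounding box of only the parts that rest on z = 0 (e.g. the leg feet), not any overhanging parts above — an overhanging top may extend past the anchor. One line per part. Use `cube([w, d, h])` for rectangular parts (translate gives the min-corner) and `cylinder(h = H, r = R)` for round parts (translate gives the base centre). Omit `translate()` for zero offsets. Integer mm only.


translate([233, 284, 383]) cube([263, 257, 27]);
translate([256, 307, 0]) cylinder(h = 383, r = 23);
translate([473, 307, 0]) cylinder(h = 383, r = 23);
translate([256, 518, 0]) cylinder(h = 383, r = 23);
translate([473, 518, 0]) cylinder(h = 383, r = 23);


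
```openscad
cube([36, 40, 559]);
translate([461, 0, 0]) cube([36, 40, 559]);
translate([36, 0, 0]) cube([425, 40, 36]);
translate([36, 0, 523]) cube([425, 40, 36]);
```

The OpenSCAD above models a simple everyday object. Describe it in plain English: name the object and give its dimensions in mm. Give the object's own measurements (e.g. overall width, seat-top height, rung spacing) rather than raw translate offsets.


A rectangular picture frame lying in the x–z plane (depth along y). The opening is 425 mm wide (x) by 487 mm tall (z), surrounded by a border 36 mm wide on all four sides. The frame is 40 mm deep and is made of two full-height vertical stiles with two horizontal rails fitted between them.


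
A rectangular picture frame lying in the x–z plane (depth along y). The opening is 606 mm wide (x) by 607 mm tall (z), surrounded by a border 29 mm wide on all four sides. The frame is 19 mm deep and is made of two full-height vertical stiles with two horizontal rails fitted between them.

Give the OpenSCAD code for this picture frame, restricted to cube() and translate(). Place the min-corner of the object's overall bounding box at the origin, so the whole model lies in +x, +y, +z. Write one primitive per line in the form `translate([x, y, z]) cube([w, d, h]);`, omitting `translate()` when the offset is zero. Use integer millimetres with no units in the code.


cube([29, 19, 665]);
translate([635, 0, 0]) cube([29, 19, 665]);
translate([29, 0, 0]) cube([606, 19, 29]);
translate([29, 0, 636]) cube([606, 19, 29]);


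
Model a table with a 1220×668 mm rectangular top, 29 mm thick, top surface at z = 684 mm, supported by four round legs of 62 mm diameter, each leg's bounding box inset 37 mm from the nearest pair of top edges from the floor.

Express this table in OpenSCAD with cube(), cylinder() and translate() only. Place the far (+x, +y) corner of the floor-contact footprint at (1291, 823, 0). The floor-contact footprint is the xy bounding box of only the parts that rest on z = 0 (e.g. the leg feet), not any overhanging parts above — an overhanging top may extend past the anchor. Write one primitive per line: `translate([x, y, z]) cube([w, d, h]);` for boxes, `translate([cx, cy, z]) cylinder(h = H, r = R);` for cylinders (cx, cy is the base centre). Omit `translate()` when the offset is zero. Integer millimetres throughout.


// leg_h = 684 - 29 = 655
translate([108, 192, 655]) cube([1220, 668, 29]);
translate([176, 260, 0]) cylinder(h = 655, r = 31);
translate([1260, 260, 0]) cylinder(h = 655, r = 31);
translate([176, 792, 0]) cylinder(h = 655, r = 31);
translate([1260, 792, 0]) cylinder(h = 655, r = 31);


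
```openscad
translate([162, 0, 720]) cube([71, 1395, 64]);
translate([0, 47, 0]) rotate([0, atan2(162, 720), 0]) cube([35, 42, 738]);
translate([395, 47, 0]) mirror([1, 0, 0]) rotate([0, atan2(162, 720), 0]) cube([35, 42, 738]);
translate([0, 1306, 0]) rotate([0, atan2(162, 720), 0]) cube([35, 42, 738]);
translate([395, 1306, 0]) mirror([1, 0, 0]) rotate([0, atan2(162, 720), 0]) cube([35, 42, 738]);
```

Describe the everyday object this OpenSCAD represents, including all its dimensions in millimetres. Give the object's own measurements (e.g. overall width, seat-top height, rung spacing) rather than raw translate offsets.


A sawhorse. A 71×1395×64 mm beam (x, y, z) sits on two A-frame leg pairs. Each pair is two raked legs of 35×42 mm section (42 mm along y) splaying symmetrically in x. Each leg rises 720 mm vertically over 162 mm of horizontal reach and is 738 mm long along its own axis. Every leg's outer bottom edge rests on the floor and its outer top edge meets a bottom edge of the beam — the left legs (tilting toward +x) meet the beam's −x bottom edge, the right legs (their mirror images, tilting toward −x) meet its +x bottom edge — so the leg tops tuck under the beam, the beam's underside is 720 mm above the floor, and the feet are 395 mm apart outside-to-outside with the beam centred between them. The two leg pairs are set in 47 mm from either end of the beam.


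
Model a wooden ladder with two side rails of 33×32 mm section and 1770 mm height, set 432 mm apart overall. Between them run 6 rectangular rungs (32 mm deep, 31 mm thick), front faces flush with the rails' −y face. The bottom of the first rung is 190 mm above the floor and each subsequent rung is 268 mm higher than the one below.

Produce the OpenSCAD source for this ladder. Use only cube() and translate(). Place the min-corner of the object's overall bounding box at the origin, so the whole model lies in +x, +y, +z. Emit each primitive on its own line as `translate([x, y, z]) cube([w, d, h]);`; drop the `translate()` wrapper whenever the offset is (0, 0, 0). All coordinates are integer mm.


cube([33, 32, 1770]);
translate([399, 0, 0]) cube([33, 32, 1770]);
translate([33, 0, 190]) cube([366, 32, 31]);
translate([33, 0, 458]) cube([366, 32, 31]);
translate([33, 0, 726]) cube([366, 32, 31]);
translate([33, 0, 994]) cube([366, 32, 31]);
translate([33, 0, 1262]) cube([366, 32, 31]);
translate([33, 0, 1530]) cube([366, 32, 31]);


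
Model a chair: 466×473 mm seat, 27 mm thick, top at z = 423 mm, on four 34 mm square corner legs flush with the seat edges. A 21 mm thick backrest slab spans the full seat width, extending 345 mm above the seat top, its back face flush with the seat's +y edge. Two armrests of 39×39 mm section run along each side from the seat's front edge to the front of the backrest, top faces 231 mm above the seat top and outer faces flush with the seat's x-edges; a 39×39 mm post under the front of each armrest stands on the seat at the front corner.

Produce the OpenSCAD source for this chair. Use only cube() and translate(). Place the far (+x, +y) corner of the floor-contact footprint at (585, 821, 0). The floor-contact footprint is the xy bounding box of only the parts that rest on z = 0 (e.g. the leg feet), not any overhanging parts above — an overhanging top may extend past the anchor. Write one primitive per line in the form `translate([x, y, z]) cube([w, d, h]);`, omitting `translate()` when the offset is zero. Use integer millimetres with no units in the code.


translate([119, 348, 396]) cube([466, 473, 27]);
translate([119, 348, 0]) cube([34, 34, 396]);
translate([551, 348, 0]) cube([34, 34, 396]);
translate([119, 787, 0]) cube([34, 34, 396]);
translate([551, 787, 0]) cube([34, 34, 396]);
translate([119, 800, 423]) cube([466, 21, 345]);
translate([119, 348, 615]) cube([39, 452, 39]);
translate([546, 348, 615]) cube([39, 452, 39]);
translate([119, 348, 423]) cube([39, 39, 192]);
translate([546, 348, 423]) cube([39, 39, 192]);


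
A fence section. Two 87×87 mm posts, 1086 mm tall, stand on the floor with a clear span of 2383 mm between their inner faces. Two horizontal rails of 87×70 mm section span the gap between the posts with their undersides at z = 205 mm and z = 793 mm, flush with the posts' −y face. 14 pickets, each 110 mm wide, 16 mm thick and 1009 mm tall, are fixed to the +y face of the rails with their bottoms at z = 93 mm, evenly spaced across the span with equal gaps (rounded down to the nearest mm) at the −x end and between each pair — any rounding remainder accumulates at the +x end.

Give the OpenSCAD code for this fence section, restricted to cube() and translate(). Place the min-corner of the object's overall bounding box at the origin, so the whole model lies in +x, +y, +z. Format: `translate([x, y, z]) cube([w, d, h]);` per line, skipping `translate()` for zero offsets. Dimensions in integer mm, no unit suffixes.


cube([87, 87, 1086]);
translate([2470, 0, 0]) cube([87, 87, 1086]);
translate([87, 0, 205]) cube([2383, 87, 70]);
translate([87, 0, 793]) cube([2383, 87, 70]);
translate([143, 87, 93]) cube([110, 16, 1009]);
translate([309, 87, 93]) cube([110, 16, 1009]);
translate([475, 87, 93]) cube([110, 16, 1009]);
translate([641, 87, 93]) cube([110, 16, 1009]);
translate([807, 87, 93]) cube([110, 16, 1009]);
translate([973, 87, 93]) cube([110, 16, 1009]);
translate([1139, 87, 93]) cube([110, 16, 1009]);
translate([1305, 87, 93]) cube([110, 16, 1009]);
translate([1471, 87, 93]) cube([110, 16, 1009]);
translate([1637, 87, 93]) cube([110, 16, 1009]);
translate([1803, 87, 93]) cube([110, 16, 1009]);
translate([1969, 87, 93]) cube([110, 16, 1009]);
translate([2135, 87, 93]) cube([110, 16, 1009]);
translate([2301, 87, 93]) cube([110, 16, 1009]);


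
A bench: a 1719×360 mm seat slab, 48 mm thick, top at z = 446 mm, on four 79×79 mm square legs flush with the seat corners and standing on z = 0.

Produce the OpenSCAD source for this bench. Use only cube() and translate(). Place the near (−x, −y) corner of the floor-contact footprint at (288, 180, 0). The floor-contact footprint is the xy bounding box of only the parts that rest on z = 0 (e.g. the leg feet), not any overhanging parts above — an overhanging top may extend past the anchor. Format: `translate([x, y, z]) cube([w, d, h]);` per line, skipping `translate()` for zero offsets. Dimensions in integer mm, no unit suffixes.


// leg_h = 446 − 48 = 398
translate([288, 180, 398]) cube([1719, 360, 48]);
translate([288, 180, 0]) cube([79, 79, 398]);
translate([288, 461, 0]) cube([79, 79, 398]);
translate([1928, 180, 0]) cube([79, 79, 398]);
translate([1928, 461, 0]) cube([79, 79, 398]);


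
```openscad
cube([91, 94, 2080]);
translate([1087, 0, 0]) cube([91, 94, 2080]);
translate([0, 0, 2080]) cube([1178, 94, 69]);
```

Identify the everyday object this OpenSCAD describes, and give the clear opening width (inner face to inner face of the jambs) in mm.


A door frame. The clear opening width is 996 mm.

Two 2080 mm tall posts with a header on top — a door frame. The left jamb is 91 mm wide at x = 0; the right jamb starts at x = 1087. The clear opening is 1087 − 91 = 996 mm.


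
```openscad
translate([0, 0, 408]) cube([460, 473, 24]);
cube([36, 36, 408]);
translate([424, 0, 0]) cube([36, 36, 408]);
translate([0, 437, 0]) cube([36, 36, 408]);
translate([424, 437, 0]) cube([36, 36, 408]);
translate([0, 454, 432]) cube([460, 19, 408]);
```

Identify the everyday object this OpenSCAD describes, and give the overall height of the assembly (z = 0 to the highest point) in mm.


A chair. The overall height is 840 mm.

A slab on four corner posts with a tall panel at the back — a chair. The seat slab sits at z = 408 with thickness 24, and the 408 mm backrest starts at the seat top, so the overall height is 408 + 24 + 408 = 840 mm.


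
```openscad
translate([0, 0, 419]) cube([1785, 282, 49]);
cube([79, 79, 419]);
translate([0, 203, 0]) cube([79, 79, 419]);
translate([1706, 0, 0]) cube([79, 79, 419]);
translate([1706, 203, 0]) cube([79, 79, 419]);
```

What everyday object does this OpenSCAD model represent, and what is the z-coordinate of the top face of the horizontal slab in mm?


A bench. The seat-top height is 468 mm.

A long slab on four corner posts — a bench. The slab sits at z = 419 with thickness 49, so the top is 419 + 49 = 468 mm.


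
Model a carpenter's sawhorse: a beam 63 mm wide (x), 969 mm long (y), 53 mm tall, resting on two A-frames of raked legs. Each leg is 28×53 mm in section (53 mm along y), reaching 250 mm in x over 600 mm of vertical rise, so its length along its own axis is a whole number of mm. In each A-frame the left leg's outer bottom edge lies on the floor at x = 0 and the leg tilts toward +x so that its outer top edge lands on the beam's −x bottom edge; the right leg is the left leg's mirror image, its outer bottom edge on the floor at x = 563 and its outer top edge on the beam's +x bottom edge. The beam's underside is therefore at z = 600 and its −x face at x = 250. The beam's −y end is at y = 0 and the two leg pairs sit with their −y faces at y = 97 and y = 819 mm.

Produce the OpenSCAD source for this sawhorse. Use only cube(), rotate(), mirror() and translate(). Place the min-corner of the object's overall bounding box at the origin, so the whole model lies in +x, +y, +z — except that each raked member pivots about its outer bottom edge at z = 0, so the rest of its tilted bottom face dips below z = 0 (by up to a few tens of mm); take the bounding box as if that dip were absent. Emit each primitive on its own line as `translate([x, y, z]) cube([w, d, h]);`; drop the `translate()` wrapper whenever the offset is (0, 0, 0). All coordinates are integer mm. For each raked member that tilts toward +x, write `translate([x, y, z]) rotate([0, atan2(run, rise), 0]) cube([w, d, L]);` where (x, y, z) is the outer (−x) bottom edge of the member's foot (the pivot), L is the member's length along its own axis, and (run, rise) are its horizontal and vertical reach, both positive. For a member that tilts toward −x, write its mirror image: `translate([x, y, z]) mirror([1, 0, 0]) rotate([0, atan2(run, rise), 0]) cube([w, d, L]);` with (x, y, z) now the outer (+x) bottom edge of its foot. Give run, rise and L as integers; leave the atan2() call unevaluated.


translate([250, 0, 600]) cube([63, 969, 53]);
translate([0, 97, 0]) rotate([0, atan2(250, 600), 0]) cube([28, 53, 650]);
translate([563, 97, 0]) mirror([1, 0, 0]) rotate([0, atan2(250, 600), 0]) cube([28, 53, 650]);
translate([0, 819, 0]) rotate([0, atan2(250, 600), 0]) cube([28, 53, 650]);
translate([563, 819, 0]) mirror([1, 0, 0]) rotate([0, atan2(250, 600), 0]) cube([28, 53, 650]);


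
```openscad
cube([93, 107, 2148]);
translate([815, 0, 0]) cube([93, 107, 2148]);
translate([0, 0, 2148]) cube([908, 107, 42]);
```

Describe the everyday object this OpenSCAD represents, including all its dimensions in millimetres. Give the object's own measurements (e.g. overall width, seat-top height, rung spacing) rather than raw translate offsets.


A door frame. The clear opening is 722 mm wide and 2148 mm high. Two 93 mm wide jambs, 107 mm deep, stand either side of the opening from the floor to the top of the opening. A 42 mm thick head sits across the top of both jambs, spanning the full outside width of the frame.


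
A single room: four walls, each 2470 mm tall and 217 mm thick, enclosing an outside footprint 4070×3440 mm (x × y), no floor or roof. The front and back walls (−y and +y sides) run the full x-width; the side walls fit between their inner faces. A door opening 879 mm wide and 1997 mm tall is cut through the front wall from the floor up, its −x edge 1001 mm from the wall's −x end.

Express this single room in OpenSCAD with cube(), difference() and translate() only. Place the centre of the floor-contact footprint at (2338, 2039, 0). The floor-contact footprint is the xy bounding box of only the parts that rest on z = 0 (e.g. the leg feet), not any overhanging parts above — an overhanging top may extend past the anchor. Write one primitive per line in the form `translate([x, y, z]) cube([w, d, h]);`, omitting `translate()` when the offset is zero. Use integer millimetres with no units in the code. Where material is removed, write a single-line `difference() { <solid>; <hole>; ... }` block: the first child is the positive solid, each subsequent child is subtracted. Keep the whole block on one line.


difference() { translate([303, 319, 0]) cube([4070, 217, 2470]); translate([1304, 319, 0]) cube([879, 217, 1997]); }
translate([303, 3542, 0]) cube([4070, 217, 2470]);
translate([303, 536, 0]) cube([217, 3006, 2470]);
translate([4156, 536, 0]) cube([217, 3006, 2470]);


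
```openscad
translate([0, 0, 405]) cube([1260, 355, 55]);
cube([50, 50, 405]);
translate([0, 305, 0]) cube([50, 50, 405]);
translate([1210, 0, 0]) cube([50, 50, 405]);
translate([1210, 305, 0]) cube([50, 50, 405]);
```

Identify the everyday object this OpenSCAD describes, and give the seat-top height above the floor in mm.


A bench. The seat-top height is 460 mm.

A long slab on four corner posts — a bench. The slab sits at z = 405 with thickness 55, so the top is 405 + 55 = 460 mm.


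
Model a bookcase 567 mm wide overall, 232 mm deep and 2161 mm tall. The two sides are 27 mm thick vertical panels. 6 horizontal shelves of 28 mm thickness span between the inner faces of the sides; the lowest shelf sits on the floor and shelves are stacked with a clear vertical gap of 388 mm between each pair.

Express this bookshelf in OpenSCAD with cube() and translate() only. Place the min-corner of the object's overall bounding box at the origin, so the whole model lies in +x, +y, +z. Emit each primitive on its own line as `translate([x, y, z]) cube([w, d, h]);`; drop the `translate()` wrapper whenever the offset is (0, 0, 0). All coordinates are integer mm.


cube([27, 232, 2161]);
translate([540, 0, 0]) cube([27, 232, 2161]);
translate([27, 0, 0]) cube([513, 232, 28]);
translate([27, 0, 416]) cube([513, 232, 28]);
translate([27, 0, 832]) cube([513, 232, 28]);
translate([27, 0, 1248]) cube([513, 232, 28]);
translate([27, 0, 1664]) cube([513, 232, 28]);
translate([27, 0, 2080]) cube([513, 232, 28]);


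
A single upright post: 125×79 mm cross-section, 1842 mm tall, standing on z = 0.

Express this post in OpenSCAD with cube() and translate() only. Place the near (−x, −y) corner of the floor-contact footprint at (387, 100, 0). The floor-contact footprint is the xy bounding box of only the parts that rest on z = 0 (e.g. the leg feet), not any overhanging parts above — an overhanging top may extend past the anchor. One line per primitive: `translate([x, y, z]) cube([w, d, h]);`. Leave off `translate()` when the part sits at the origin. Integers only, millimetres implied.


translate([387, 100, 0]) cube([125, 79, 1842]);


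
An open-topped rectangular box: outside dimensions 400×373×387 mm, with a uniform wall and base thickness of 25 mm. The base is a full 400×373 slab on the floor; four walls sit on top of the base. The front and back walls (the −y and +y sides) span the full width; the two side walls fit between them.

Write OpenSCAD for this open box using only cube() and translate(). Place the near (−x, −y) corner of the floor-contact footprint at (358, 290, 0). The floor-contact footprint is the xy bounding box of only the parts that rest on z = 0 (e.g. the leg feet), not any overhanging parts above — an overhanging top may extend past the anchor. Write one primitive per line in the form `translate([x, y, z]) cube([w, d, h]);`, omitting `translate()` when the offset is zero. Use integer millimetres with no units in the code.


translate([358, 290, 0]) cube([400, 373, 25]);
translate([358, 290, 25]) cube([400, 25, 362]);
translate([358, 638, 25]) cube([400, 25, 362]);
translate([358, 315, 25]) cube([25, 323, 362]);
translate([733, 315, 25]) cube([25, 323, 362]);


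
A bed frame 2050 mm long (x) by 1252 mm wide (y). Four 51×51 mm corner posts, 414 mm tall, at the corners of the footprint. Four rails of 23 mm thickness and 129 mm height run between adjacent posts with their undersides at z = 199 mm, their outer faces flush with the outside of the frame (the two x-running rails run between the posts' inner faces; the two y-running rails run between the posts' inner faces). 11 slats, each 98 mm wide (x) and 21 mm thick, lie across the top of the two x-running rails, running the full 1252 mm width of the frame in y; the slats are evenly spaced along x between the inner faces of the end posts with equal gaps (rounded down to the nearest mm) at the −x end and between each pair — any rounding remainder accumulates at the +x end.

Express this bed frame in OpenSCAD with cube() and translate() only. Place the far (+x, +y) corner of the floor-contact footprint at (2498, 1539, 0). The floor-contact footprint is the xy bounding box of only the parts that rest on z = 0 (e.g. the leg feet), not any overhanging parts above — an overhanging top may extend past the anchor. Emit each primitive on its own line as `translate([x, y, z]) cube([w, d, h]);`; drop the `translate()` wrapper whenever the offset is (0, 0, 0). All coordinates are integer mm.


translate([448, 287, 0]) cube([51, 51, 414]);
translate([448, 1488, 0]) cube([51, 51, 414]);
translate([2447, 287, 0]) cube([51, 51, 414]);
translate([2447, 1488, 0]) cube([51, 51, 414]);
translate([499, 287, 199]) cube([1948, 23, 129]);
translate([499, 1516, 199]) cube([1948, 23, 129]);
translate([448, 338, 199]) cube([23, 1150, 129]);
translate([2475, 338, 199]) cube([23, 1150, 129]);
translate([571, 287, 328]) cube([98, 1252, 21]);
translate([741, 287, 328]) cube([98, 1252, 21]);
translate([911, 287, 328]) cube([98, 1252, 21]);
translate([1081, 287, 328]) cube([98, 1252, 21]);
translate([1251, 287, 328]) cube([98, 1252, 21]);
translate([1421, 287, 328]) cube([98, 1252, 21]);
translate([1591, 287, 328]) cube([98, 1252, 21]);
translate([1761, 287, 328]) cube([98, 1252, 21]);
translate([1931, 287, 328]) cube([98, 1252, 21]);
translate([2101, 287, 328]) cube([98, 1252, 21]);
translate([2271, 287, 328]) cube([98, 1252, 21]);
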